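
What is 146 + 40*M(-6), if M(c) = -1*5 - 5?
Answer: -254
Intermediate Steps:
M(c) = -10 (M(c) = -5 - 5 = -10)
146 + 40*M(-6) = 146 + 40*(-10) = 146 - 400 = -254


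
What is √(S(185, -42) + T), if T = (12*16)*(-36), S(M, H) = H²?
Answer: 6*I*√143 ≈ 71.75*I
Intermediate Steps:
T = -6912 (T = 192*(-36) = -6912)
√(S(185, -42) + T) = √((-42)² - 6912) = √(1764 - 6912) = √(-5148) = 6*I*√143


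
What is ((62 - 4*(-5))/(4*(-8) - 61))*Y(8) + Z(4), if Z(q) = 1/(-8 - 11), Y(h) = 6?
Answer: -3147/589 ≈ -5.3430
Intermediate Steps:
Z(q) = -1/19 (Z(q) = 1/(-19) = -1/19)
((62 - 4*(-5))/(4*(-8) - 61))*Y(8) + Z(4) = ((62 - 4*(-5))/(4*(-8) - 61))*6 - 1/19 = ((62 + 20)/(-32 - 61))*6 - 1/19 = (82/(-93))*6 - 1/19 = (82*(-1/93))*6 - 1/19 = -82/93*6 - 1/19 = -164/31 - 1/19 = -3147/589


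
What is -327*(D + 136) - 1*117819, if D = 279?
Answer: -253524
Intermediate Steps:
-327*(D + 136) - 1*117819 = -327*(279 + 136) - 1*117819 = -327*415 - 117819 = -135705 - 117819 = -253524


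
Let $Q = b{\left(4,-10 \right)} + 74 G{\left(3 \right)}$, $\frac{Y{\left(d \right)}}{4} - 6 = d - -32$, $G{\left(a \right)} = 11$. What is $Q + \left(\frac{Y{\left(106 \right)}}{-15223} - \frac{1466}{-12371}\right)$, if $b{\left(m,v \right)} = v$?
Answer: $\frac{151427472554}{188323733} \approx 804.08$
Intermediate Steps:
$Y{\left(d \right)} = 152 + 4 d$ ($Y{\left(d \right)} = 24 + 4 \left(d - -32\right) = 24 + 4 \left(d + 32\right) = 24 + 4 \left(32 + d\right) = 24 + \left(128 + 4 d\right) = 152 + 4 d$)
$Q = 804$ ($Q = -10 + 74 \cdot 11 = -10 + 814 = 804$)
$Q + \left(\frac{Y{\left(106 \right)}}{-15223} - \frac{1466}{-12371}\right) = 804 + \left(\frac{152 + 4 \cdot 106}{-15223} - \frac{1466}{-12371}\right) = 804 + \left(\left(152 + 424\right) \left(- \frac{1}{15223}\right) - - \frac{1466}{12371}\right) = 804 + \left(576 \left(- \frac{1}{15223}\right) + \frac{1466}{12371}\right) = 804 + \left(- \frac{576}{15223} + \frac{1466}{12371}\right) = 804 + \frac{15191222}{188323733} = \frac{151427472554}{188323733}$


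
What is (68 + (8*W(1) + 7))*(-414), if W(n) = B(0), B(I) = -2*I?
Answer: -31050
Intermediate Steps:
W(n) = 0 (W(n) = -2*0 = 0)
(68 + (8*W(1) + 7))*(-414) = (68 + (8*0 + 7))*(-414) = (68 + (0 + 7))*(-414) = (68 + 7)*(-414) = 75*(-414) = -31050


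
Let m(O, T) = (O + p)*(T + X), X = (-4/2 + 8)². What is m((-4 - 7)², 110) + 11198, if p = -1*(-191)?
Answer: 56750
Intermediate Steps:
p = 191
X = 36 (X = (-4*½ + 8)² = (-2 + 8)² = 6² = 36)
m(O, T) = (36 + T)*(191 + O) (m(O, T) = (O + 191)*(T + 36) = (191 + O)*(36 + T) = (36 + T)*(191 + O))
m((-4 - 7)², 110) + 11198 = (6876 + 36*(-4 - 7)² + 191*110 + (-4 - 7)²*110) + 11198 = (6876 + 36*(-11)² + 21010 + (-11)²*110) + 11198 = (6876 + 36*121 + 21010 + 121*110) + 11198 = (6876 + 4356 + 21010 + 13310) + 11198 = 45552 + 11198 = 56750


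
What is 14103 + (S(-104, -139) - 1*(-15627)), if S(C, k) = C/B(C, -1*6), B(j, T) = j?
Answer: 29731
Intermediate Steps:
S(C, k) = 1 (S(C, k) = C/C = 1)
14103 + (S(-104, -139) - 1*(-15627)) = 14103 + (1 - 1*(-15627)) = 14103 + (1 + 15627) = 14103 + 15628 = 29731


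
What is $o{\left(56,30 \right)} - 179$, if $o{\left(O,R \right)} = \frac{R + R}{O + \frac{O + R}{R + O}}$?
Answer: $- \frac{3381}{19} \approx -177.95$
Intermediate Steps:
$o{\left(O,R \right)} = \frac{2 R}{1 + O}$ ($o{\left(O,R \right)} = \frac{2 R}{O + \frac{O + R}{O + R}} = \frac{2 R}{O + 1} = \frac{2 R}{1 + O}$)
$o{\left(56,30 \right)} - 179 = 2 \cdot 30 \frac{1}{1 + 56} - 179 = 2 \cdot 30 \cdot \frac{1}{57} - 179 = \frac{20}{19} - 179 = - \frac{3381}{19}$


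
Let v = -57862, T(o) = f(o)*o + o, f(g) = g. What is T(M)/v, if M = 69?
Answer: -345/4133 ≈ -0.083475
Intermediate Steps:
T(o) = o + o² (T(o) = o*o + o = o² + o = o + o²)
T(M)/v = (69*(1 + 69))/(-57862) = (69*70)*(-1/57862) = 4830*(-1/57862) = -345/4133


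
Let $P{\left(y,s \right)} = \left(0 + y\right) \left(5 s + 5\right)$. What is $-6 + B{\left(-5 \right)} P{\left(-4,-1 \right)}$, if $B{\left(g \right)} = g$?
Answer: $-6$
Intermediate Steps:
$P{\left(y,s \right)} = y \left(5 + 5 s\right)$
$-6 + B{\left(-5 \right)} P{\left(-4,-1 \right)} = -6 - 5 \cdot 5 \left(-4\right) \left(1 - 1\right) = -6 - 5 \cdot 5 \left(-4\right) 0 = -6 - 0 = -6 + 0 = -6$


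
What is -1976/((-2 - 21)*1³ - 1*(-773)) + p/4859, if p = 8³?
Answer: -4608692/1822125 ≈ -2.5293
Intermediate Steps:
p = 512
-1976/((-2 - 21)*1³ - 1*(-773)) + p/4859 = -1976/((-2 - 21)*1³ - 1*(-773)) + 512/4859 = -1976/(-23*1 + 773) + 512*(1/4859) = -1976/(-23 + 773) + 512/4859 = -1976/750 + 512/4859 = -1976*1/750 + 512/4859 = -988/375 + 512/4859 = -4608692/1822125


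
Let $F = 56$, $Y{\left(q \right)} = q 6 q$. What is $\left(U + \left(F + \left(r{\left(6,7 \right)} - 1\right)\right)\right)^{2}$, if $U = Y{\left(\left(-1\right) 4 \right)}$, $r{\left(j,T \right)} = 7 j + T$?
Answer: $40000$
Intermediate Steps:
$r{\left(j,T \right)} = T + 7 j$
$Y{\left(q \right)} = 6 q^{2}$ ($Y{\left(q \right)} = 6 q q = 6 q^{2}$)
$U = 96$ ($U = 6 \left(\left(-1\right) 4\right)^{2} = 6 \left(-4\right)^{2} = 6 \cdot 16 = 96$)
$\left(U + \left(F + \left(r{\left(6,7 \right)} - 1\right)\right)\right)^{2} = \left(96 + \left(56 + \left(\left(7 + 7 \cdot 6\right) - 1\right)\right)\right)^{2} = \left(96 + \left(56 + \left(\left(7 + 42\right) - 1\right)\right)\right)^{2} = \left(96 + \left(56 + \left(49 - 1\right)\right)\right)^{2} = \left(96 + \left(56 + 48\right)\right)^{2} = \left(96 + 104\right)^{2} = 200^{2} = 40000$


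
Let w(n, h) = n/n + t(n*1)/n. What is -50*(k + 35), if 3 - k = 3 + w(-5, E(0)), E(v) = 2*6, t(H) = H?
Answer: -1650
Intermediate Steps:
E(v) = 12
w(n, h) = 2 (w(n, h) = n/n + (n*1)/n = 1 + n/n = 1 + 1 = 2)
k = -2 (k = 3 - (3 + 2) = 3 - 1*5 = 3 - 5 = -2)
-50*(k + 35) = -50*(-2 + 35) = -50*33 = -1650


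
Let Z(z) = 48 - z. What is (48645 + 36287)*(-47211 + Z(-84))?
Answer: -3998513628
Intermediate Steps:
(48645 + 36287)*(-47211 + Z(-84)) = (48645 + 36287)*(-47211 + (48 - 1*(-84))) = 84932*(-47211 + (48 + 84)) = 84932*(-47211 + 132) = 84932*(-47079) = -3998513628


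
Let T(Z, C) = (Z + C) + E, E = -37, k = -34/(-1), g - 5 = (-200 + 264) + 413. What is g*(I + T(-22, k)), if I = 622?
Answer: 287754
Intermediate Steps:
g = 482 (g = 5 + ((-200 + 264) + 413) = 5 + (64 + 413) = 5 + 477 = 482)
k = 34 (k = -34*(-1) = 34)
T(Z, C) = -37 + C + Z (T(Z, C) = (Z + C) - 37 = (C + Z) - 37 = -37 + C + Z)
g*(I + T(-22, k)) = 482*(622 + (-37 + 34 - 22)) = 482*(622 - 25) = 482*597 = 287754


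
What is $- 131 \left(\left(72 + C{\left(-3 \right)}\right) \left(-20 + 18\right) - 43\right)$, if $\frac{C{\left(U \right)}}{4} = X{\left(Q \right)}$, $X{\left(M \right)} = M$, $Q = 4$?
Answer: $28689$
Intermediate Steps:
$C{\left(U \right)} = 16$ ($C{\left(U \right)} = 4 \cdot 4 = 16$)
$- 131 \left(\left(72 + C{\left(-3 \right)}\right) \left(-20 + 18\right) - 43\right) = - 131 \left(\left(72 + 16\right) \left(-20 + 18\right) - 43\right) = - 131 \left(88 \left(-2\right) - 43\right) = - 131 \left(-176 - 43\right) = \left(-131\right) \left(-219\right) = 28689$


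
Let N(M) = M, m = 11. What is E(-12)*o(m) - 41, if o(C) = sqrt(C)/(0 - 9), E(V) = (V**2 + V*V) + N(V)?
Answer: -41 - 92*sqrt(11)/3 ≈ -142.71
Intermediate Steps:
E(V) = V + 2*V**2 (E(V) = (V**2 + V*V) + V = (V**2 + V**2) + V = 2*V**2 + V = V + 2*V**2)
o(C) = -sqrt(C)/9 (o(C) = sqrt(C)/(-9) = -sqrt(C)/9)
E(-12)*o(m) - 41 = (-12*(1 + 2*(-12)))*(-sqrt(11)/9) - 41 = (-12*(1 - 24))*(-sqrt(11)/9) - 41 = (-12*(-23))*(-sqrt(11)/9) - 41 = 276*(-sqrt(11)/9) - 41 = -92*sqrt(11)/3 - 41 = -41 - 92*sqrt(11)/3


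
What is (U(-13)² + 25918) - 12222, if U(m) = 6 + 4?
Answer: 13796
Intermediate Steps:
U(m) = 10
(U(-13)² + 25918) - 12222 = (10² + 25918) - 12222 = (100 + 25918) - 12222 = 26018 - 12222 = 13796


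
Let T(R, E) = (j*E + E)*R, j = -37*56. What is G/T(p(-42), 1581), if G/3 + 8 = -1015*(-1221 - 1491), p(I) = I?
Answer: 1376336/22919757 ≈ 0.060050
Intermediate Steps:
j = -2072
T(R, E) = -2071*E*R (T(R, E) = (-2072*E + E)*R = (-2071*E)*R = -2071*E*R)
G = 8258016 (G = -24 + 3*(-1015*(-1221 - 1491)) = -24 + 3*(-1015*(-2712)) = -24 + 3*2752680 = -24 + 8258040 = 8258016)
G/T(p(-42), 1581) = 8258016/((-2071*1581*(-42))) = 8258016/137518542 = 8258016*(1/137518542) = 1376336/22919757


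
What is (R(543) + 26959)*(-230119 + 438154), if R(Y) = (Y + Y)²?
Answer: 250964062425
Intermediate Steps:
R(Y) = 4*Y² (R(Y) = (2*Y)² = 4*Y²)
(R(543) + 26959)*(-230119 + 438154) = (4*543² + 26959)*(-230119 + 438154) = (4*294849 + 26959)*208035 = (1179396 + 26959)*208035 = 1206355*208035 = 250964062425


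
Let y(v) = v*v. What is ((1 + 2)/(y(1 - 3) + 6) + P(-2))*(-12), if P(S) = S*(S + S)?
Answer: -498/5 ≈ -99.600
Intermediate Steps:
y(v) = v**2
P(S) = 2*S**2 (P(S) = S*(2*S) = 2*S**2)
((1 + 2)/(y(1 - 3) + 6) + P(-2))*(-12) = ((1 + 2)/((1 - 3)**2 + 6) + 2*(-2)**2)*(-12) = (3/((-2)**2 + 6) + 2*4)*(-12) = (3/(4 + 6) + 8)*(-12) = (3/10 + 8)*(-12) = (83/10)*(-12) = -498/5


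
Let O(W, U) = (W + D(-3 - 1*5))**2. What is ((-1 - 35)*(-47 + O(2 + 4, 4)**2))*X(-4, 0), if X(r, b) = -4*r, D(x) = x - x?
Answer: -719424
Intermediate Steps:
D(x) = 0
O(W, U) = W**2 (O(W, U) = (W + 0)**2 = W**2)
((-1 - 35)*(-47 + O(2 + 4, 4)**2))*X(-4, 0) = ((-1 - 35)*(-47 + ((2 + 4)**2)**2))*(-4*(-4)) = -36*(-47 + (6**2)**2)*16 = -36*(-47 + 36**2)*16 = -36*(-47 + 1296)*16 = -36*1249*16 = -44964*16 = -719424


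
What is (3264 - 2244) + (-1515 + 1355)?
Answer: 860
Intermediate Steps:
(3264 - 2244) + (-1515 + 1355) = 1020 - 160 = 860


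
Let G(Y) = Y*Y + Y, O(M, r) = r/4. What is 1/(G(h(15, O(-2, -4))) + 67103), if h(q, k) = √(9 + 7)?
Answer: 1/67123 ≈ 1.4898e-5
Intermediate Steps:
O(M, r) = r/4 (O(M, r) = r*(¼) = r/4)
h(q, k) = 4 (h(q, k) = √16 = 4)
G(Y) = Y + Y² (G(Y) = Y² + Y = Y + Y²)
1/(G(h(15, O(-2, -4))) + 67103) = 1/(4*(1 + 4) + 67103) = 1/(4*5 + 67103) = 1/(20 + 67103) = 1/67123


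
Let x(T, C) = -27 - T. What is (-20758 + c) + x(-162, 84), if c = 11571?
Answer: -9052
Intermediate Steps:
(-20758 + c) + x(-162, 84) = (-20758 + 11571) + (-27 - 1*(-162)) = -9187 + (-27 + 162) = -9187 + 135 = -9052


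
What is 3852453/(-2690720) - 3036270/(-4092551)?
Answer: -7596607963203/11011908826720 ≈ -0.68985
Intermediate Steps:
3852453/(-2690720) - 3036270/(-4092551) = 3852453*(-1/2690720) - 3036270*(-1/4092551) = -3852453/2690720 + 3036270/4092551 = -7596607963203/11011908826720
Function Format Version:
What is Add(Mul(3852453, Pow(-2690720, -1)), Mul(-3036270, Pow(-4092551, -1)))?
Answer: Rational(-7596607963203, 11011908826720) ≈ -0.68985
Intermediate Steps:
Add(Mul(3852453, Pow(-2690720, -1)), Mul(-3036270, Pow(-4092551, -1))) = Add(Mul(3852453, Rational(-1, 2690720)), Mul(-3036270, Rational(-1, 4092551))) = Add(Rational(-3852453, 2690720), Rational(3036270, 4092551)) = Rational(-7596607963203, 11011908826720)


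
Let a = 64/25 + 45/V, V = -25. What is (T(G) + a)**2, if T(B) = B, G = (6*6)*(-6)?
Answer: 28955161/625 ≈ 46328.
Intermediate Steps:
a = 19/25 (a = 64/25 + 45/(-25) = 64*(1/25) + 45*(-1/25) = 64/25 - 9/5 = 19/25 ≈ 0.76000)
G = -216 (G = 36*(-6) = -216)
(T(G) + a)**2 = (-216 + 19/25)**2 = (-5381/25)**2 = 28955161/625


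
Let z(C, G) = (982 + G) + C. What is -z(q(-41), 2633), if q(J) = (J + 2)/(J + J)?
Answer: -296469/82 ≈ -3615.5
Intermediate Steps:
q(J) = (2 + J)/(2*J) (q(J) = (2 + J)/((2*J)) = (2 + J)*(1/(2*J)) = (2 + J)/(2*J))
z(C, G) = 982 + C + G
-z(q(-41), 2633) = -(982 + (1/2)*(2 - 41)/(-41) + 2633) = -(982 + (1/2)*(-1/41)*(-39) + 2633) = -(982 + 39/82 + 2633) = -1*296469/82 = -296469/82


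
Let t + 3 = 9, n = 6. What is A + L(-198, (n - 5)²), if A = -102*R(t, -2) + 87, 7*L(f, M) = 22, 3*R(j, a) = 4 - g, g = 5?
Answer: 869/7 ≈ 124.14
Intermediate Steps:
t = 6 (t = -3 + 9 = 6)
R(j, a) = -⅓ (R(j, a) = (4 - 1*5)/3 = (4 - 5)/3 = (⅓)*(-1) = -⅓)
L(f, M) = 22/7 (L(f, M) = (⅐)*22 = 22/7)
A = 121 (A = -102*(-⅓) + 87 = 34 + 87 = 121)
A + L(-198, (n - 5)²) = 121 + 22/7 = 869/7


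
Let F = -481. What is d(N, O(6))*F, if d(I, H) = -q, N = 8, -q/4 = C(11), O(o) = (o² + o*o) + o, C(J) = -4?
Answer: 7696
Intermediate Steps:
O(o) = o + 2*o² (O(o) = (o² + o²) + o = 2*o² + o = o + 2*o²)
q = 16 (q = -4*(-4) = 16)
d(I, H) = -16 (d(I, H) = -1*16 = -16)
d(N, O(6))*F = -16*(-481) = 7696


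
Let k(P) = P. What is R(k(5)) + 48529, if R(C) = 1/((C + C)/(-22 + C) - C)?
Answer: 4610238/95 ≈ 48529.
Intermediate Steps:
R(C) = 1/(-C + 2*C/(-22 + C)) (R(C) = 1/((2*C)/(-22 + C) - C) = 1/(2*C/(-22 + C) - C) = 1/(-C + 2*C/(-22 + C)))
R(k(5)) + 48529 = (22 - 1*5)/(5*(-24 + 5)) + 48529 = (1/5)*(22 - 5)/(-19) + 48529 = (1/5)*(-1/19)*17 + 48529 = -17/95 + 48529 = 4610238/95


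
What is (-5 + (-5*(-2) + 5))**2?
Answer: 100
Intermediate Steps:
(-5 + (-5*(-2) + 5))**2 = (-5 + (10 + 5))**2 = (-5 + 15)**2 = 10**2 = 100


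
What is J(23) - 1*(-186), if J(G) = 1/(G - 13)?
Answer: 1861/10 ≈ 186.10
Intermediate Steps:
J(G) = 1/(-13 + G)
J(23) - 1*(-186) = 1/(-13 + 23) - 1*(-186) = 1/10 + 186 = 1861/10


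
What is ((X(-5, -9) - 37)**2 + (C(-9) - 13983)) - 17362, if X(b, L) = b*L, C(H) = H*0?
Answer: -31281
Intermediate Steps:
C(H) = 0
X(b, L) = L*b
((X(-5, -9) - 37)**2 + (C(-9) - 13983)) - 17362 = ((-9*(-5) - 37)**2 + (0 - 13983)) - 17362 = ((45 - 37)**2 - 13983) - 17362 = (8**2 - 13983) - 17362 = (64 - 13983) - 17362 = -13919 - 17362 = -31281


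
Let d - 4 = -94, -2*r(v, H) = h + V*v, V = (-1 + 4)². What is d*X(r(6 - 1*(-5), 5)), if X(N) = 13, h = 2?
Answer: -1170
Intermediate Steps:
V = 9 (V = 3² = 9)
r(v, H) = -1 - 9*v/2 (r(v, H) = -(2 + 9*v)/2 = -1 - 9*v/2)
d = -90 (d = 4 - 94 = -90)
d*X(r(6 - 1*(-5), 5)) = -90*13 = -1170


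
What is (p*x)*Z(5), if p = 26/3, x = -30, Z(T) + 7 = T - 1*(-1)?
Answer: 260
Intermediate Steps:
Z(T) = -6 + T (Z(T) = -7 + (T - 1*(-1)) = -7 + (T + 1) = -7 + (1 + T) = -6 + T)
p = 26/3 (p = 26*(1/3) = 26/3 ≈ 8.6667)
(p*x)*Z(5) = ((26/3)*(-30))*(-6 + 5) = -260*(-1) = 260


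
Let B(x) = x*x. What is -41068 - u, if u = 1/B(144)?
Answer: -851586049/20736 ≈ -41068.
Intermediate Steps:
B(x) = x**2
u = 1/20736 (u = 1/(144**2) = 1/20736 ≈ 4.8225e-5)
-41068 - u = -41068 - 1*1/20736 = -41068 - 1/20736 = -851586049/20736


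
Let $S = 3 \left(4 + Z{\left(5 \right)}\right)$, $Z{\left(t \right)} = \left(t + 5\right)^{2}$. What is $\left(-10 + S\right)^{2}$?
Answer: $91204$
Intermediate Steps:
$Z{\left(t \right)} = \left(5 + t\right)^{2}$
$S = 312$ ($S = 3 \left(4 + \left(5 + 5\right)^{2}\right) = 3 \left(4 + 10^{2}\right) = 3 \left(4 + 100\right) = 3 \cdot 104 = 312$)
$\left(-10 + S\right)^{2} = \left(-10 + 312\right)^{2} = 302^{2} = 91204$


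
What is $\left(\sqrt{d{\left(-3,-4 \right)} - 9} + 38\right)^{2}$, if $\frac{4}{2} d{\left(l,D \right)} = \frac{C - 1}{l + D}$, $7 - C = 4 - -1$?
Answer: $\frac{\left(532 + i \sqrt{1778}\right)^{2}}{196} \approx 1434.9 + 228.9 i$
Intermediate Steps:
$C = 2$ ($C = 7 - \left(4 - -1\right) = 7 - \left(4 + 1\right) = 7 - 5 = 2$)
$d{\left(l,D \right)} = \frac{1}{2 \left(D + l\right)}$ ($d{\left(l,D \right)} = \frac{\left(2 - 1\right) \frac{1}{l + D}}{2} = \frac{1 \frac{1}{D + l}}{2} = \frac{1}{2 \left(D + l\right)}$)
$\left(\sqrt{d{\left(-3,-4 \right)} - 9} + 38\right)^{2} = \left(\sqrt{\frac{1}{2 \left(-4 - 3\right)} - 9} + 38\right)^{2} = \left(\sqrt{\frac{1}{2 \left(-7\right)} - 9} + 38\right)^{2} = \left(\sqrt{\frac{1}{2} \left(- \frac{1}{7}\right) - 9} + 38\right)^{2} = \left(\sqrt{- \frac{1}{14} - 9} + 38\right)^{2} = \left(\sqrt{- \frac{127}{14}} + 38\right)^{2} = \left(\frac{i \sqrt{1778}}{14} + 38\right)^{2} = \left(38 + \frac{i \sqrt{1778}}{14}\right)^{2}$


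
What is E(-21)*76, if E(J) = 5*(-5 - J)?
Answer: 6080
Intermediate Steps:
E(J) = -25 - 5*J
E(-21)*76 = (-25 - 5*(-21))*76 = (-25 + 105)*76 = 80*76 = 6080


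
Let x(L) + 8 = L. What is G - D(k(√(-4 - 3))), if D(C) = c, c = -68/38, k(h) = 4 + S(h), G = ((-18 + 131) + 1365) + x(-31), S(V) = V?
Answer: 27375/19 ≈ 1440.8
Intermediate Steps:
x(L) = -8 + L
G = 1439 (G = ((-18 + 131) + 1365) + (-8 - 31) = (113 + 1365) - 39 = 1478 - 39 = 1439)
k(h) = 4 + h
c = -34/19 (c = -68*1/38 = -34/19 ≈ -1.7895)
D(C) = -34/19
G - D(k(√(-4 - 3))) = 1439 - 1*(-34/19) = 1439 + 34/19 = 27375/19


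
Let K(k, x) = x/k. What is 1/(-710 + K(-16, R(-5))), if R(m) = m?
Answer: -16/11355 ≈ -0.0014091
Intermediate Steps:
1/(-710 + K(-16, R(-5))) = 1/(-710 - 5/(-16)) = 1/(-710 - 5*(-1/16)) = 1/(-710 + 5/16) = 1/(-11355/16) = -16/11355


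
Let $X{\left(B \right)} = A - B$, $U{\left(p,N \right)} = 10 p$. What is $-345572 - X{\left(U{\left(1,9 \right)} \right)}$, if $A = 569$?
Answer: $-346131$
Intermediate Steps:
$X{\left(B \right)} = 569 - B$
$-345572 - X{\left(U{\left(1,9 \right)} \right)} = -345572 - \left(569 - 10 \cdot 1\right) = -345572 - \left(569 - 10\right) = -345572 - 559 = -346131$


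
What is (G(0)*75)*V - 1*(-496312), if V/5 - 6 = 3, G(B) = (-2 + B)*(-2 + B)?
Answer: 509812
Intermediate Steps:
G(B) = (-2 + B)**2
V = 45 (V = 30 + 5*3 = 30 + 15 = 45)
(G(0)*75)*V - 1*(-496312) = ((-2 + 0)**2*75)*45 - 1*(-496312) = ((-2)**2*75)*45 + 496312 = (4*75)*45 + 496312 = 300*45 + 496312 = 13500 + 496312 = 509812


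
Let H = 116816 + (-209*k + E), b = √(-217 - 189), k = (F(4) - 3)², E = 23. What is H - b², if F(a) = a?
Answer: 117036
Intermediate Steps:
k = 1 (k = (4 - 3)² = 1² = 1)
b = I*√406 (b = √(-406) = I*√406 ≈ 20.149*I)
H = 116630 (H = 116816 + (-209*1 + 23) = 116816 + (-209 + 23) = 116816 - 186 = 116630)
H - b² = 116630 - (I*√406)² = 116630 - 1*(-406) = 116630 + 406 = 117036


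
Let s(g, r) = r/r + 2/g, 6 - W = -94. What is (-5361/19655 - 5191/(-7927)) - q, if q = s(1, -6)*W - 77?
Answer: -34685023797/155805185 ≈ -222.62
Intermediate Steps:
W = 100 (W = 6 - 1*(-94) = 6 + 94 = 100)
s(g, r) = 1 + 2/g
q = 223 (q = ((2 + 1)/1)*100 - 77 = (1*3)*100 - 77 = 3*100 - 77 = 300 - 77 = 223)
(-5361/19655 - 5191/(-7927)) - q = (-5361/19655 - 5191/(-7927)) - 1*223 = (-5361*1/19655 - 5191*(-1/7927)) - 223 = (-5361/19655 + 5191/7927) - 223 = 59532458/155805185 - 223 = -34685023797/155805185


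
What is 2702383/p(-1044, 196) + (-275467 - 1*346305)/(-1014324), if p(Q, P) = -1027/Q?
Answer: 715425154437973/260427687 ≈ 2.7471e+6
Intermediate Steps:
2702383/p(-1044, 196) + (-275467 - 1*346305)/(-1014324) = 2702383/((-1027/(-1044))) + (-275467 - 1*346305)/(-1014324) = 2702383/((-1027*(-1/1044))) + (-275467 - 346305)*(-1/1014324) = 2702383/(1027/1044) - 621772*(-1/1014324) = 2702383*(1044/1027) + 155443/253581 = 2821287852/1027 + 155443/253581 = 715425154437973/260427687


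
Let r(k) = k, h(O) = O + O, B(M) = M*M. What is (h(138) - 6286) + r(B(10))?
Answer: -5910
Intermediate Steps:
B(M) = M**2
h(O) = 2*O
(h(138) - 6286) + r(B(10)) = (2*138 - 6286) + 10**2 = (276 - 6286) + 100 = -6010 + 100 = -5910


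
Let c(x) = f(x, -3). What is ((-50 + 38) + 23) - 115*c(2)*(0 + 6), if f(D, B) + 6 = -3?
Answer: 6221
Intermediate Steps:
f(D, B) = -9 (f(D, B) = -6 - 3 = -9)
c(x) = -9
((-50 + 38) + 23) - 115*c(2)*(0 + 6) = ((-50 + 38) + 23) - (-1035)*(0 + 6) = (-12 + 23) - (-1035)*6 = 11 - 115*(-54) = 11 + 6210 = 6221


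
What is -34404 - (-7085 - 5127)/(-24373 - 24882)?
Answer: -1694581232/49255 ≈ -34404.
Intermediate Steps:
-34404 - (-7085 - 5127)/(-24373 - 24882) = -34404 - (-12212)/(-49255) = -34404 - (-12212)*(-1)/49255 = -34404 - 1*12212/49255 = -34404 - 12212/49255 = -1694581232/49255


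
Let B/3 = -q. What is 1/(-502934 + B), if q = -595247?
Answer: 1/1282807 ≈ 7.7954e-7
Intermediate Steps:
B = 1785741 (B = 3*(-1*(-595247)) = 3*595247 = 1785741)
1/(-502934 + B) = 1/(-502934 + 1785741) = 1/1282807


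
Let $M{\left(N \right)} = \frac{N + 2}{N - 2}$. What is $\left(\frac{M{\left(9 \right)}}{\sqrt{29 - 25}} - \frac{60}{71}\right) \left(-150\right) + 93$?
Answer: $\frac{50646}{497} \approx 101.9$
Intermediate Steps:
$M{\left(N \right)} = \frac{2 + N}{-2 + N}$
$\left(\frac{M{\left(9 \right)}}{\sqrt{29 - 25}} - \frac{60}{71}\right) \left(-150\right) + 93 = \left(\frac{\frac{1}{-2 + 9} \left(2 + 9\right)}{\sqrt{29 - 25}} - \frac{60}{71}\right) \left(-150\right) + 93 = \left(\frac{\frac{1}{7} \cdot 11}{\sqrt{4}} - \frac{60}{71}\right) \left(-150\right) + 93 = \left(\frac{\frac{1}{7} \cdot 11}{2} - \frac{60}{71}\right) \left(-150\right) + 93 = \left(\frac{11}{7} \cdot \frac{1}{2} - \frac{60}{71}\right) \left(-150\right) + 93 = \left(\frac{11}{14} - \frac{60}{71}\right) \left(-150\right) + 93 = \left(- \frac{59}{994}\right) \left(-150\right) + 93 = \frac{4425}{497} + 93 = \frac{50646}{497}$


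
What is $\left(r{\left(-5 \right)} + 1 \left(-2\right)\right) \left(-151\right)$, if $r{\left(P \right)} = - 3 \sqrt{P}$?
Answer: $302 + 453 i \sqrt{5} \approx 302.0 + 1012.9 i$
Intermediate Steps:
$\left(r{\left(-5 \right)} + 1 \left(-2\right)\right) \left(-151\right) = \left(- 3 \sqrt{-5} + 1 \left(-2\right)\right) \left(-151\right) = \left(- 3 i \sqrt{5} - 2\right) \left(-151\right) = \left(-2 - 3 i \sqrt{5}\right) \left(-151\right) = 302 + 453 i \sqrt{5}$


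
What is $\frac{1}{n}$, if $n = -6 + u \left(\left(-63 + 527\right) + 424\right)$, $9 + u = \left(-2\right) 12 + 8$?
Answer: $- \frac{1}{22206} \approx -4.5033 \cdot 10^{-5}$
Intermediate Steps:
$u = -25$ ($u = -9 + \left(\left(-2\right) 12 + 8\right) = -9 + \left(-24 + 8\right) = -9 - 16 = -25$)
$n = -22206$ ($n = -6 - 25 \left(\left(-63 + 527\right) + 424\right) = -6 - 25 \left(464 + 424\right) = -6 - 22200 = -22206$)
$\frac{1}{n} = \frac{1}{-22206} = - \frac{1}{22206}$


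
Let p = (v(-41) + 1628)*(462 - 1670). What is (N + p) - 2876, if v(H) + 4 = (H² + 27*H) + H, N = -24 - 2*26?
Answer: -2608608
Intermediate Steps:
N = -76 (N = -24 - 52 = -76)
v(H) = -4 + H² + 28*H (v(H) = -4 + ((H² + 27*H) + H) = -4 + (H² + 28*H) = -4 + H² + 28*H)
p = -2605656 (p = ((-4 + (-41)² + 28*(-41)) + 1628)*(462 - 1670) = ((-4 + 1681 - 1148) + 1628)*(-1208) = (529 + 1628)*(-1208) = 2157*(-1208) = -2605656)
(N + p) - 2876 = (-76 - 2605656) - 2876 = -2605732 - 2876 = -2608608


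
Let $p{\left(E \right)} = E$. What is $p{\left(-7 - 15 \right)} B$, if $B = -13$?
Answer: $286$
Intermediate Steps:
$p{\left(-7 - 15 \right)} B = \left(-7 - 15\right) \left(-13\right) = \left(-22\right) \left(-13\right) = 286$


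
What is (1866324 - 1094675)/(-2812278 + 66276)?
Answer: -771649/2746002 ≈ -0.28101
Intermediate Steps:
(1866324 - 1094675)/(-2812278 + 66276) = 771649/(-2746002) = 771649*(-1/2746002) = -771649/2746002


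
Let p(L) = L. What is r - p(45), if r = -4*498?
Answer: -2037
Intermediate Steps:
r = -1992
r - p(45) = -1992 - 1*45 = -1992 - 45 = -2037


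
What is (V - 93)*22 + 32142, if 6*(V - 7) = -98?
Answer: 89672/3 ≈ 29891.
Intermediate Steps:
V = -28/3 (V = 7 + (⅙)*(-98) = 7 - 49/3 = -28/3 ≈ -9.3333)
(V - 93)*22 + 32142 = (-28/3 - 93)*22 + 32142 = -307/3*22 + 32142 = -6754/3 + 32142 = 89672/3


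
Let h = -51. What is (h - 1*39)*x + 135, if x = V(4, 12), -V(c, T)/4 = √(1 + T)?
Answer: 135 + 360*√13 ≈ 1433.0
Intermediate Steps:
V(c, T) = -4*√(1 + T)
x = -4*√13 (x = -4*√(1 + 12) = -4*√13 ≈ -14.422)
(h - 1*39)*x + 135 = (-51 - 1*39)*(-4*√13) + 135 = (-51 - 39)*(-4*√13) + 135 = -(-360)*√13 + 135 = 360*√13 + 135 = 135 + 360*√13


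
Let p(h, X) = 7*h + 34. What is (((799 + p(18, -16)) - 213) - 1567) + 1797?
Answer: 976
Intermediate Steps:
p(h, X) = 34 + 7*h
(((799 + p(18, -16)) - 213) - 1567) + 1797 = (((799 + (34 + 7*18)) - 213) - 1567) + 1797 = (((799 + (34 + 126)) - 213) - 1567) + 1797 = (((799 + 160) - 213) - 1567) + 1797 = ((959 - 213) - 1567) + 1797 = (746 - 1567) + 1797 = -821 + 1797 = 976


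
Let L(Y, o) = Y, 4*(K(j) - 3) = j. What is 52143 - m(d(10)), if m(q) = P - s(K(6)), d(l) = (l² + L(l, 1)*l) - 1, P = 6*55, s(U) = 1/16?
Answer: 829009/16 ≈ 51813.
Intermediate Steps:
K(j) = 3 + j/4
s(U) = 1/16
P = 330
d(l) = -1 + 2*l² (d(l) = (l² + l*l) - 1 = (l² + l²) - 1 = 2*l² - 1 = -1 + 2*l²)
m(q) = 5279/16 (m(q) = 330 - 1*1/16 = 330 - 1/16 = 5279/16)
52143 - m(d(10)) = 52143 - 1*5279/16 = 52143 - 5279/16 = 829009/16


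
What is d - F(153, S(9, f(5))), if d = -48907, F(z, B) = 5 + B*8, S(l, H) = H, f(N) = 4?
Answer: -48944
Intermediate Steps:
F(z, B) = 5 + 8*B
d - F(153, S(9, f(5))) = -48907 - (5 + 8*4) = -48907 - (5 + 32) = -48907 - 1*37 = -48907 - 37 = -48944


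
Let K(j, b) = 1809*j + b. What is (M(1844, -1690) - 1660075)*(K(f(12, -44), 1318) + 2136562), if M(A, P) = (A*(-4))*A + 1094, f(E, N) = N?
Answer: -31410082782300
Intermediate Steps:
M(A, P) = 1094 - 4*A² (M(A, P) = (-4*A)*A + 1094 = -4*A² + 1094 = 1094 - 4*A²)
K(j, b) = b + 1809*j
(M(1844, -1690) - 1660075)*(K(f(12, -44), 1318) + 2136562) = ((1094 - 4*1844²) - 1660075)*((1318 + 1809*(-44)) + 2136562) = ((1094 - 4*3400336) - 1660075)*((1318 - 79596) + 2136562) = ((1094 - 13601344) - 1660075)*(-78278 + 2136562) = (-13600250 - 1660075)*2058284 = -15260325*2058284 = -31410082782300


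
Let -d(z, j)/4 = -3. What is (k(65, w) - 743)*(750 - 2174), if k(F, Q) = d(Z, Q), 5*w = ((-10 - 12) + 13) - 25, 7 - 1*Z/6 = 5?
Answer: 1040944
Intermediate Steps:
Z = 12 (Z = 42 - 6*5 = 42 - 30 = 12)
d(z, j) = 12 (d(z, j) = -4*(-3) = 12)
w = -34/5 (w = (((-10 - 12) + 13) - 25)/5 = ((-22 + 13) - 25)/5 = (-9 - 25)/5 = (1/5)*(-34) = -34/5 ≈ -6.8000)
k(F, Q) = 12
(k(65, w) - 743)*(750 - 2174) = (12 - 743)*(750 - 2174) = -731*(-1424) = 1040944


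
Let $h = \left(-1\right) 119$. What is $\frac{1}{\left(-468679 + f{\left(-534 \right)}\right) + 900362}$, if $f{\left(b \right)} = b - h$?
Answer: $\frac{1}{431268} \approx 2.3187 \cdot 10^{-6}$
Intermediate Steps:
$h = -119$
$f{\left(b \right)} = 119 + b$ ($f{\left(b \right)} = b - -119 = b + 119 = 119 + b$)
$\frac{1}{\left(-468679 + f{\left(-534 \right)}\right) + 900362} = \frac{1}{\left(-468679 + \left(119 - 534\right)\right) + 900362} = \frac{1}{\left(-468679 - 415\right) + 900362} = \frac{1}{-469094 + 900362} = \frac{1}{431268}$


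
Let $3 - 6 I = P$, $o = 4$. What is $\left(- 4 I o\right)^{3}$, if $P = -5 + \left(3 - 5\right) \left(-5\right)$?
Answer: $\frac{4096}{27} \approx 151.7$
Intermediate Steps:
$P = 5$ ($P = -5 + \left(3 - 5\right) \left(-5\right) = -5 - -10 = -5 + 10 = 5$)
$I = - \frac{1}{3}$ ($I = \frac{1}{2} - \frac{5}{6} = - \frac{1}{3} \approx -0.33333$)
$\left(- 4 I o\right)^{3} = \left(\left(-4\right) \left(- \frac{1}{3}\right) 4\right)^{3} = \left(\frac{4}{3} \cdot 4\right)^{3} = \left(\frac{16}{3}\right)^{3} = \frac{4096}{27}$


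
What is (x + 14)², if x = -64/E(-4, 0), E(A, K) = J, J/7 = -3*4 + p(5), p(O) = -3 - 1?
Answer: 10404/49 ≈ 212.33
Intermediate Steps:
p(O) = -4
J = -112 (J = 7*(-3*4 - 4) = 7*(-12 - 4) = 7*(-16) = -112)
E(A, K) = -112
x = 4/7 (x = -64/(-112) = -64*(-1/112) = 4/7 ≈ 0.57143)
(x + 14)² = (4/7 + 14)² = (102/7)² = 10404/49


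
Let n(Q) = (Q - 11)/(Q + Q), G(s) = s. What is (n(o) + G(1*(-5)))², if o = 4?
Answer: 2209/64 ≈ 34.516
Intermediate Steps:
n(Q) = (-11 + Q)/(2*Q) (n(Q) = (-11 + Q)/((2*Q)) = (-11 + Q)*(1/(2*Q)) = (-11 + Q)/(2*Q))
(n(o) + G(1*(-5)))² = ((½)*(-11 + 4)/4 + 1*(-5))² = ((½)*(¼)*(-7) - 5)² = (-7/8 - 5)² = (-47/8)² = 2209/64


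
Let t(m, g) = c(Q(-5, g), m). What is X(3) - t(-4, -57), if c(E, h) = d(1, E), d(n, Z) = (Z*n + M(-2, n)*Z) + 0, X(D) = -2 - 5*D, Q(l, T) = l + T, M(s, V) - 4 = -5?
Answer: -17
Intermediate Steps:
M(s, V) = -1 (M(s, V) = 4 - 5 = -1)
Q(l, T) = T + l
d(n, Z) = -Z + Z*n (d(n, Z) = (Z*n - Z) + 0 = (-Z + Z*n) + 0 = -Z + Z*n)
c(E, h) = 0 (c(E, h) = E*(-1 + 1) = E*0 = 0)
t(m, g) = 0
X(3) - t(-4, -57) = (-2 - 5*3) - 1*0 = (-2 - 15) + 0 = -17 + 0 = -17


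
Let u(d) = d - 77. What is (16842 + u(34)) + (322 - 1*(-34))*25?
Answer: 25699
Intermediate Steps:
u(d) = -77 + d
(16842 + u(34)) + (322 - 1*(-34))*25 = (16842 + (-77 + 34)) + (322 - 1*(-34))*25 = (16842 - 43) + (322 + 34)*25 = 16799 + 356*25 = 16799 + 8900 = 25699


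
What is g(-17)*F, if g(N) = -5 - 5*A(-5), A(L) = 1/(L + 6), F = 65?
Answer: -650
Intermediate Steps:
A(L) = 1/(6 + L)
g(N) = -10 (g(N) = -5 - 5/(6 - 5) = -5 - 5/1 = -5 - 5*1 = -5 - 5 = -10)
g(-17)*F = -10*65 = -650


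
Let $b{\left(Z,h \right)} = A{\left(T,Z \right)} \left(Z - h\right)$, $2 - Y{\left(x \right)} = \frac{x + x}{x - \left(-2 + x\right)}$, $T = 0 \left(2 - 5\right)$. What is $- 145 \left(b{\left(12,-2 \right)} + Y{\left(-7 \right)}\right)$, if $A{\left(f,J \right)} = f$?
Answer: $-1305$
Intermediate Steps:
$T = 0$ ($T = 0 \left(-3\right) = 0$)
$Y{\left(x \right)} = 2 - x$ ($Y{\left(x \right)} = 2 - \frac{x + x}{x - \left(-2 + x\right)} = 2 - \frac{2 x}{2} = 2 - 2 x \frac{1}{2} = 2 - x$)
$b{\left(Z,h \right)} = 0$ ($b{\left(Z,h \right)} = 0 \left(Z - h\right) = 0$)
$- 145 \left(b{\left(12,-2 \right)} + Y{\left(-7 \right)}\right) = - 145 \left(0 + \left(2 - -7\right)\right) = - 145 \left(0 + \left(2 + 7\right)\right) = - 145 \left(0 + 9\right) = \left(-145\right) 9 = -1305$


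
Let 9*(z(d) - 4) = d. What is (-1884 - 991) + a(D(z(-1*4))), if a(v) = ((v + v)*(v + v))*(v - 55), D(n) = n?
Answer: -3992323/729 ≈ -5476.4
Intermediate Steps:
z(d) = 4 + d/9
a(v) = 4*v²*(-55 + v) (a(v) = ((2*v)*(2*v))*(-55 + v) = (4*v²)*(-55 + v) = 4*v²*(-55 + v))
(-1884 - 991) + a(D(z(-1*4))) = (-1884 - 991) + 4*(4 + (-1*4)/9)²*(-55 + (4 + (-1*4)/9)) = -2875 + 4*(4 + (⅑)*(-4))²*(-55 + (4 + (⅑)*(-4))) = -2875 + 4*(4 - 4/9)²*(-55 + (4 - 4/9)) = -2875 + 4*(32/9)²*(-55 + 32/9) = -2875 + 4*(1024/81)*(-463/9) = -2875 - 1896448/729 = -3992323/729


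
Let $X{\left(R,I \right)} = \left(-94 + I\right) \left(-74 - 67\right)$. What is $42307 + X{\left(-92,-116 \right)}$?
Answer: $71917$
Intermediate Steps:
$X{\left(R,I \right)} = 13254 - 141 I$ ($X{\left(R,I \right)} = \left(-94 + I\right) \left(-141\right) = 13254 - 141 I$)
$42307 + X{\left(-92,-116 \right)} = 42307 + \left(13254 - -16356\right) = 42307 + \left(13254 + 16356\right) = 42307 + 29610 = 71917$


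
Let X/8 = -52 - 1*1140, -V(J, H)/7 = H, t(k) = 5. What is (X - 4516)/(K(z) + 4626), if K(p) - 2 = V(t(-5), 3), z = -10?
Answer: -14052/4607 ≈ -3.0501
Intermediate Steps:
V(J, H) = -7*H
K(p) = -19 (K(p) = 2 - 7*3 = 2 - 21 = -19)
X = -9536 (X = 8*(-52 - 1*1140) = 8*(-52 - 1140) = 8*(-1192) = -9536)
(X - 4516)/(K(z) + 4626) = (-9536 - 4516)/(-19 + 4626) = -14052/4607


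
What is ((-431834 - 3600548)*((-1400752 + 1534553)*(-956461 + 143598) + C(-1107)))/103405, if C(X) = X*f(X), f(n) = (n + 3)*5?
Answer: 438544815888695986/103405 ≈ 4.2410e+12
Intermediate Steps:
f(n) = 15 + 5*n (f(n) = (3 + n)*5 = 15 + 5*n)
C(X) = X*(15 + 5*X)
((-431834 - 3600548)*((-1400752 + 1534553)*(-956461 + 143598) + C(-1107)))/103405 = ((-431834 - 3600548)*((-1400752 + 1534553)*(-956461 + 143598) + 5*(-1107)*(3 - 1107)))/103405 = -4032382*(133801*(-812863) + 5*(-1107)*(-1104))*(1/103405) = -4032382*(-108761882263 + 6110640)*(1/103405) = -4032382*(-108755771623)*(1/103405) = 438544815888695986*(1/103405) = 438544815888695986/103405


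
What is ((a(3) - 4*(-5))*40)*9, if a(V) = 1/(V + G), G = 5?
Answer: 7245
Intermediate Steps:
a(V) = 1/(5 + V) (a(V) = 1/(V + 5) = 1/(5 + V))
((a(3) - 4*(-5))*40)*9 = ((1/(5 + 3) - 4*(-5))*40)*9 = ((1/8 + 20)*40)*9 = ((⅛ + 20)*40)*9 = ((161/8)*40)*9 = 805*9 = 7245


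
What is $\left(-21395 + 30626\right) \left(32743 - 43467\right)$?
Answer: $-98993244$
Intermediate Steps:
$\left(-21395 + 30626\right) \left(32743 - 43467\right) = 9231 \left(32743 - 43467\right) = 9231 \left(-10724\right) = -98993244$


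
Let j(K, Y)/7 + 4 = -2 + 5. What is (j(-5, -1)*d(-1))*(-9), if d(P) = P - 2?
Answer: -189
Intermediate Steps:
d(P) = -2 + P
j(K, Y) = -7 (j(K, Y) = -28 + 7*(-2 + 5) = -28 + 7*3 = -28 + 21 = -7)
(j(-5, -1)*d(-1))*(-9) = -7*(-2 - 1)*(-9) = -7*(-3)*(-9) = 21*(-9) = -189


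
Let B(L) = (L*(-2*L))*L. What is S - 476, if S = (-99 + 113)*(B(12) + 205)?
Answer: -45990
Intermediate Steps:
B(L) = -2*L**3 (B(L) = (-2*L**2)*L = -2*L**3)
S = -45514 (S = (-99 + 113)*(-2*12**3 + 205) = 14*(-2*1728 + 205) = 14*(-3456 + 205) = 14*(-3251) = -45514)
S - 476 = -45514 - 476 = -45990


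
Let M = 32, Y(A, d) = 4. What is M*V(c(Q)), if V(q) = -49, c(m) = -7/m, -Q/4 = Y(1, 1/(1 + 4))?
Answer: -1568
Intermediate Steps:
Q = -16 (Q = -4*4 = -16)
M*V(c(Q)) = 32*(-49) = -1568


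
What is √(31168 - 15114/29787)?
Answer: √3072648535586/9929 ≈ 176.54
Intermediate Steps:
√(31168 - 15114/29787) = √(31168 - 15114*1/29787) = √(31168 - 5038/9929) = √(309462034/9929) = √3072648535586/9929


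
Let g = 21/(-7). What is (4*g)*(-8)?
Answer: 96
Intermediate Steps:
g = -3 (g = 21*(-⅐) = -3)
(4*g)*(-8) = (4*(-3))*(-8) = -12*(-8) = 96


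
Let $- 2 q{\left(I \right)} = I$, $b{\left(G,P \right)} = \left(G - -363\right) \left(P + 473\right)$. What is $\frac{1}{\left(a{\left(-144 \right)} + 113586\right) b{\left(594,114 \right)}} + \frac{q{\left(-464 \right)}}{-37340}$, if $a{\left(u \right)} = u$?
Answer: $- \frac{3696169730389}{594892146902130} \approx -0.0062132$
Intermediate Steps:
$b{\left(G,P \right)} = \left(363 + G\right) \left(473 + P\right)$ ($b{\left(G,P \right)} = \left(G + 363\right) \left(473 + P\right) = \left(363 + G\right) \left(473 + P\right)$)
$q{\left(I \right)} = - \frac{I}{2}$
$\frac{1}{\left(a{\left(-144 \right)} + 113586\right) b{\left(594,114 \right)}} + \frac{q{\left(-464 \right)}}{-37340} = \frac{1}{\left(-144 + 113586\right) \left(171699 + 363 \cdot 114 + 473 \cdot 594 + 594 \cdot 114\right)} + \frac{\left(- \frac{1}{2}\right) \left(-464\right)}{-37340} = \frac{1}{113442 \left(171699 + 41382 + 280962 + 67716\right)} + 232 \left(- \frac{1}{37340}\right) = \frac{1}{113442 \cdot 561759} - \frac{58}{9335} = \frac{1}{113442} \cdot \frac{1}{561759} - \frac{58}{9335} = \frac{1}{63727064478} - \frac{58}{9335} = - \frac{3696169730389}{594892146902130}$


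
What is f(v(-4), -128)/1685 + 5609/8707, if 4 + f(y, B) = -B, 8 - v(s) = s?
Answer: 10530833/14671295 ≈ 0.71778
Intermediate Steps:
v(s) = 8 - s
f(y, B) = -4 - B
f(v(-4), -128)/1685 + 5609/8707 = (-4 - 1*(-128))/1685 + 5609/8707 = (-4 + 128)*(1/1685) + 5609*(1/8707) = 124*(1/1685) + 5609/8707 = 124/1685 + 5609/8707 = 10530833/14671295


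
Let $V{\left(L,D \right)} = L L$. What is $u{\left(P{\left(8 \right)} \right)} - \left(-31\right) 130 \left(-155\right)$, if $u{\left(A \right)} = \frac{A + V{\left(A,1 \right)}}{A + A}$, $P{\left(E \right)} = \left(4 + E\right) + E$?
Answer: $- \frac{1249279}{2} \approx -6.2464 \cdot 10^{5}$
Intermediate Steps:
$V{\left(L,D \right)} = L^{2}$
$P{\left(E \right)} = 4 + 2 E$
$u{\left(A \right)} = \frac{A + A^{2}}{2 A}$ ($u{\left(A \right)} = \frac{A + A^{2}}{A + A} = \frac{A + A^{2}}{2 A}$)
$u{\left(P{\left(8 \right)} \right)} - \left(-31\right) 130 \left(-155\right) = \left(\frac{1}{2} + \frac{4 + 2 \cdot 8}{2}\right) - \left(-31\right) 130 \left(-155\right) = \left(\frac{1}{2} + \frac{4 + 16}{2}\right) - \left(-4030\right) \left(-155\right) = \left(\frac{1}{2} + \frac{1}{2} \cdot 20\right) - 624650 = \left(\frac{1}{2} + 10\right) - 624650 = \frac{21}{2} - 624650 = - \frac{1249279}{2}$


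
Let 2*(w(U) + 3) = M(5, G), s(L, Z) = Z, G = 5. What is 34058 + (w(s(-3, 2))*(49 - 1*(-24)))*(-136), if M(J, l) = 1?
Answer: 58878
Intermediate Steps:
w(U) = -5/2 (w(U) = -3 + (½)*1 = -3 + ½ = -5/2)
34058 + (w(s(-3, 2))*(49 - 1*(-24)))*(-136) = 34058 - 5*(49 - 1*(-24))/2*(-136) = 34058 - 5*(49 + 24)/2*(-136) = 34058 - 5/2*73*(-136) = 34058 - 365/2*(-136) = 34058 + 24820 = 58878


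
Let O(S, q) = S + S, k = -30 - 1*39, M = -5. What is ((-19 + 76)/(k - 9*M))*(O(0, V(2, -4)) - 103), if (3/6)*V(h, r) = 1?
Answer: 1957/8 ≈ 244.63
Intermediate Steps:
V(h, r) = 2 (V(h, r) = 2*1 = 2)
k = -69 (k = -30 - 39 = -69)
O(S, q) = 2*S
((-19 + 76)/(k - 9*M))*(O(0, V(2, -4)) - 103) = ((-19 + 76)/(-69 - 9*(-5)))*(2*0 - 103) = (57/(-69 + 45))*(0 - 103) = (57/(-24))*(-103) = (57*(-1/24))*(-103) = -19/8*(-103) = 1957/8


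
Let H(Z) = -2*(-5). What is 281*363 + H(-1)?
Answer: 102013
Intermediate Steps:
H(Z) = 10
281*363 + H(-1) = 281*363 + 10 = 102003 + 10 = 102013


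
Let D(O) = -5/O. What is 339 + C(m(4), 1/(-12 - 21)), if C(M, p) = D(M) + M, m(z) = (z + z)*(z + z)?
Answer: 25787/64 ≈ 402.92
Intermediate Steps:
m(z) = 4*z² (m(z) = (2*z)*(2*z) = 4*z²)
C(M, p) = M - 5/M (C(M, p) = -5/M + M = M - 5/M)
339 + C(m(4), 1/(-12 - 21)) = 339 + (4*4² - 5/(4*4²)) = 339 + (4*16 - 5/(4*16)) = 339 + (64 - 5/64) = 339 + 4091/64 = 25787/64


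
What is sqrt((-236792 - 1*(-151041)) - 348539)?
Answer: I*sqrt(434290) ≈ 659.01*I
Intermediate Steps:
sqrt((-236792 - 1*(-151041)) - 348539) = sqrt((-236792 + 151041) - 348539) = sqrt(-85751 - 348539) = sqrt(-434290) = I*sqrt(434290)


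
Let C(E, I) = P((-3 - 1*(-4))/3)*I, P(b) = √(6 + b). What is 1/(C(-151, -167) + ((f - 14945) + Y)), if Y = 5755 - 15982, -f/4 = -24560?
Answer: 219204/16016267981 + 167*√57/16016267981 ≈ 1.3765e-5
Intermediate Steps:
f = 98240 (f = -4*(-24560) = 98240)
Y = -10227
C(E, I) = I*√57/3 (C(E, I) = √(6 + (-3 - 1*(-4))/3)*I = √(6 + (-3 + 4)*(⅓))*I = √(6 + 1*(⅓))*I = √(6 + ⅓)*I = √(19/3)*I = (√57/3)*I = I*√57/3)
1/(C(-151, -167) + ((f - 14945) + Y)) = 1/((⅓)*(-167)*√57 + ((98240 - 14945) - 10227)) = 1/(-167*√57/3 + (83295 - 10227)) = 1/(-167*√57/3 + 73068) = 1/(73068 - 167*√57/3)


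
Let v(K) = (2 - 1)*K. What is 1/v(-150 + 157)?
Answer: ⅐ ≈ 0.14286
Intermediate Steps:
v(K) = K (v(K) = 1*K = K)
1/v(-150 + 157) = 1/(-150 + 157) = 1/7 = ⅐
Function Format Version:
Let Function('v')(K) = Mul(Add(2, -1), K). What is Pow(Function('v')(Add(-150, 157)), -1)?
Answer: Rational(1, 7) ≈ 0.14286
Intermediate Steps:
Function('v')(K) = K (Function('v')(K) = Mul(1, K) = K)
Pow(Function('v')(Add(-150, 157)), -1) = Pow(Add(-150, 157), -1) = Pow(7, -1) = Rational(1, 7)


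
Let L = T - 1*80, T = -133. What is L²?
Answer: 45369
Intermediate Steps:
L = -213 (L = -133 - 1*80 = -133 - 80 = -213)
L² = (-213)² = 45369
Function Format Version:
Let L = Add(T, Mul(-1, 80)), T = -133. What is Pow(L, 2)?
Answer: 45369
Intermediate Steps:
L = -213 (L = Add(-133, Mul(-1, 80)) = Add(-133, -80) = -213)
Pow(L, 2) = Pow(-213, 2) = 45369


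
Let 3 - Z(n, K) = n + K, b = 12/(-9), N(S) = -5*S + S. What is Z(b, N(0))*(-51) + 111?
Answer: -110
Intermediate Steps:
N(S) = -4*S
b = -4/3 (b = 12*(-1/9) = -4/3 ≈ -1.3333)
Z(n, K) = 3 - K - n (Z(n, K) = 3 - (n + K) = 3 - (K + n) = 3 + (-K - n) = 3 - K - n)
Z(b, N(0))*(-51) + 111 = (3 - (-4)*0 - 1*(-4/3))*(-51) + 111 = (3 - 1*0 + 4/3)*(-51) + 111 = (3 + 0 + 4/3)*(-51) + 111 = (13/3)*(-51) + 111 = -221 + 111 = -110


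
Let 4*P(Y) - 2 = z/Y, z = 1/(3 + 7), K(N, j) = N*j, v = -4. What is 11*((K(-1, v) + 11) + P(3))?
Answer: 20471/120 ≈ 170.59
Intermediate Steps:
z = ⅒ (z = 1/10 = ⅒ ≈ 0.10000)
P(Y) = ½ + 1/(40*Y) (P(Y) = ½ + (1/(10*Y))/4 = ½ + 1/(40*Y))
11*((K(-1, v) + 11) + P(3)) = 11*((-1*(-4) + 11) + (1/40)*(1 + 20*3)/3) = 11*((4 + 11) + (1/40)*(⅓)*(1 + 60)) = 11*(15 + (1/40)*(⅓)*61) = 11*(15 + 61/120) = 11*(1861/120) = 20471/120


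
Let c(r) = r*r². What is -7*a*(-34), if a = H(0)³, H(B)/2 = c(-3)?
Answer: -37476432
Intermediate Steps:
c(r) = r³
H(B) = -54 (H(B) = 2*(-3)³ = 2*(-27) = -54)
a = -157464 (a = (-54)³ = -157464)
-7*a*(-34) = -7*(-157464)*(-34) = 1102248*(-34) = -37476432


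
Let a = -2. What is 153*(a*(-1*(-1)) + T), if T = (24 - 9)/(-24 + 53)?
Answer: -6579/29 ≈ -226.86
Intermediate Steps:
T = 15/29 ≈ 0.51724
153*(a*(-1*(-1)) + T) = 153*(-(-2)*(-1) + 15/29) = 153*(-2*1 + 15/29) = 153*(-2 + 15/29) = 153*(-43/29) = -6579/29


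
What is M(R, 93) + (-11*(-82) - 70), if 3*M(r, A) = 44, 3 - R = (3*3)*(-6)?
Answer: 2540/3 ≈ 846.67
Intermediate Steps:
R = 57 (R = 3 - 3*3*(-6) = 3 - 9*(-6) = 3 - 1*(-54) = 3 + 54 = 57)
M(r, A) = 44/3 (M(r, A) = (⅓)*44 = 44/3)
M(R, 93) + (-11*(-82) - 70) = 44/3 + (-11*(-82) - 70) = 44/3 + (902 - 70) = 44/3 + 832 = 2540/3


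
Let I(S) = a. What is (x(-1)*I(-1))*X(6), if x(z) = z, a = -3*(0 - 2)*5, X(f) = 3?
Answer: -90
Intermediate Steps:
a = 30 (a = -3*(-2)*5 = 6*5 = 30)
I(S) = 30
(x(-1)*I(-1))*X(6) = -1*30*3 = -30*3 = -90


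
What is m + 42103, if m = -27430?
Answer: 14673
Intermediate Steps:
m + 42103 = -27430 + 42103 = 14673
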